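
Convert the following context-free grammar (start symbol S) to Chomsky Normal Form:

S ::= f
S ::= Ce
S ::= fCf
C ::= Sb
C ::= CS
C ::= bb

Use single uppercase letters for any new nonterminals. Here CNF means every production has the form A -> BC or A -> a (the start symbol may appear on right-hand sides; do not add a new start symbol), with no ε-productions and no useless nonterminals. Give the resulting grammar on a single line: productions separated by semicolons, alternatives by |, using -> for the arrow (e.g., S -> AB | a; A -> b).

S -> f | CB | DE; A -> b; B -> e; C -> AA | CS | SA; D -> f; E -> CD

No ε-productions.
No unit productions to eliminate.
TERM: introduce A -> b, B -> e, D -> f and substitute in every rule of length ≥2.
BIN: S -> DCD becomes S -> DE, E -> CD.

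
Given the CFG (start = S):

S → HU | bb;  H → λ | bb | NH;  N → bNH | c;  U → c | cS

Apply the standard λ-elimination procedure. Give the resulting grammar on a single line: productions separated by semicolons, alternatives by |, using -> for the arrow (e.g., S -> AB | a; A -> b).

Nullable set: {H}.
S -> HU: H nullable, giving HU | U.
Drop H -> λ.
H -> NH: H nullable, giving N | NH.
N -> bNH: H nullable, giving bN | bNH.
Unchanged (no nullable symbols): S -> bb; H -> bb; N -> c; U -> c; U -> cS.

S -> U | HU | bb; H -> N | NH | bb; N -> c | bN | bNH; U -> c | cS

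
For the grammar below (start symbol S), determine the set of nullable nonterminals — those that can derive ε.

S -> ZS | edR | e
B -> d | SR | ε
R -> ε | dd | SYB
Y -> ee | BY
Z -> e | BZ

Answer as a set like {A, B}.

Directly nullable (have an ε-rule): {B, R}.
Not nullable: S, Y, Z — each has a terminal in every rule's right-hand side or depends on a non-nullable symbol.

{B, R}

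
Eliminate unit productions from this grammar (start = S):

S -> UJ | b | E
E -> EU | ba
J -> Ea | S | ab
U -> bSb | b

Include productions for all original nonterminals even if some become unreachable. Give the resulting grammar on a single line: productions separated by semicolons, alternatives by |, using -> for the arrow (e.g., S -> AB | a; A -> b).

S -> b | EU | UJ | ba; E -> EU | ba; J -> b | EU | Ea | UJ | ab | ba; U -> b | bSb

Unit productions: J->S, S->E.
Unit pairs (A ⇒* B via units): (J,E), (J,S), (S,E).
S: inherits non-unit rules of {E, S} → EU | UJ | b | ba.
E: inherits non-unit rules of {E} → EU | ba.
J: inherits non-unit rules of {E, J, S} → EU | Ea | UJ | ab | b | ba.
U: inherits non-unit rules of {U} → b | bSb.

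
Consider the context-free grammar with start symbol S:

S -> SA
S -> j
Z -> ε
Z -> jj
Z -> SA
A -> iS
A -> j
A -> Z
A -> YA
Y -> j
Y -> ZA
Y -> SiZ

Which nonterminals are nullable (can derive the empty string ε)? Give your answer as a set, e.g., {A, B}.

Directly nullable (have an ε-rule): {Z}.
A is nullable via A -> Z (every symbol on the right is already known nullable).
Y is nullable via Y -> ZA (every symbol on the right is already known nullable).
Not nullable: S — each has a terminal in every rule's right-hand side or depends on a non-nullable symbol.

{A, Y, Z}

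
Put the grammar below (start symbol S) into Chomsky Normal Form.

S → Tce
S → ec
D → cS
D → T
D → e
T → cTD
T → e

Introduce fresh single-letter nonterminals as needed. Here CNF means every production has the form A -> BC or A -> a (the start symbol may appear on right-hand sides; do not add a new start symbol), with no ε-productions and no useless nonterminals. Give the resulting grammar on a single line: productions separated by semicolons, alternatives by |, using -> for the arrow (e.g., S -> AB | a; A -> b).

No ε-productions.
After unit-elimination: S -> ec | Tce; D -> e | cS | cTD; T -> e | cTD.
TERM: introduce A -> c, B -> e and substitute in every rule of length ≥2.
BIN: D -> ATD becomes D -> AC, C -> TD; S -> TAB becomes S -> TE, E -> AB; T -> ATD becomes T -> AF, F -> TD.

S -> BA | TE; A -> c; B -> e; C -> TD; D -> e | AC | AS; E -> AB; F -> TD; T -> e | AF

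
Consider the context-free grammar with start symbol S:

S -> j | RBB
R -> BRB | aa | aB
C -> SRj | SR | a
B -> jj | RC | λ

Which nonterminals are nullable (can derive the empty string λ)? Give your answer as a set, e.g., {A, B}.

{B}

Directly nullable (have an ε-rule): {B}.
Not nullable: C, R, S — each has a terminal in every rule's right-hand side or depends on a non-nullable symbol.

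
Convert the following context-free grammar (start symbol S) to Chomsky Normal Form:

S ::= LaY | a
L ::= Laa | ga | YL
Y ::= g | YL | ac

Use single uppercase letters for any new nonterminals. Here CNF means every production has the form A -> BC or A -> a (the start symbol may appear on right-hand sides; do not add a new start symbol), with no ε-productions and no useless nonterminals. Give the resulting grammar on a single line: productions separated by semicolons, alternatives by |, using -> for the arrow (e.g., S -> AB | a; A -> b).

S -> a | LE; A -> a; B -> g; C -> c; D -> AA; E -> AY; L -> BA | LD | YL; Y -> g | AC | YL

No ε-productions.
No unit productions to eliminate.
TERM: introduce A -> a, C -> c, B -> g and substitute in every rule of length ≥2.
BIN: L -> LAA becomes L -> LD, D -> AA; S -> LAY becomes S -> LE, E -> AY.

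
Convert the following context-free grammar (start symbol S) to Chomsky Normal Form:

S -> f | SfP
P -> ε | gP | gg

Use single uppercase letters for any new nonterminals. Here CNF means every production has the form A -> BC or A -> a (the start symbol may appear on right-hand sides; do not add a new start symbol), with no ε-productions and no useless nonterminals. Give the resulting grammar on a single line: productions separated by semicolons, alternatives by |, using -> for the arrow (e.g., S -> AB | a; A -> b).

S -> f | SB | SC; A -> g; B -> f; C -> BP; P -> g | AA | AP

Nullable: {P}; after ε-elimination: S -> f | Sf | SfP; P -> g | gP | gg.
No unit productions to eliminate.
TERM: introduce B -> f, A -> g and substitute in every rule of length ≥2.
BIN: S -> SBP becomes S -> SC, C -> BP.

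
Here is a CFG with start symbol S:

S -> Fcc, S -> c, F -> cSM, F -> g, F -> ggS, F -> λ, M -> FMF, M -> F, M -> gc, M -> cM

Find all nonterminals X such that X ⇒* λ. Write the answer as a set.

Directly nullable (have an ε-rule): {F}.
M is nullable via M -> F (every symbol on the right is already known nullable).
Not nullable: S — each has a terminal in every rule's right-hand side or depends on a non-nullable symbol.

{F, M}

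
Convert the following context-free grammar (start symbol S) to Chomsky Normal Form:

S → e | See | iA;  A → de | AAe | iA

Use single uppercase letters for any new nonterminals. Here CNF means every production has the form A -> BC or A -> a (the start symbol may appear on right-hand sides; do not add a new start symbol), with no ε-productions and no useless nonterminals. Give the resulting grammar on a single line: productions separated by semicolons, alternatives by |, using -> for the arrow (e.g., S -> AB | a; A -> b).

S -> e | DA | SF; A -> AE | CB | DA; B -> e; C -> d; D -> i; E -> AB; F -> BB

No ε-productions.
No unit productions to eliminate.
TERM: introduce C -> d, B -> e, D -> i and substitute in every rule of length ≥2.
BIN: A -> AAB becomes A -> AE, E -> AB; S -> SBB becomes S -> SF, F -> BB.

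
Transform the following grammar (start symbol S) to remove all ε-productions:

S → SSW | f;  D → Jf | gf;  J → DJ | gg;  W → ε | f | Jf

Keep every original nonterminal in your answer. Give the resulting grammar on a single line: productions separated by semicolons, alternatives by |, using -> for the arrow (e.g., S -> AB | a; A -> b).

S -> f | SS | SSW; D -> Jf | gf; J -> DJ | gg; W -> f | Jf

Nullable set: {W}.
S -> SSW: W nullable, giving SS | SSW.
Drop W -> ε.
Unchanged (no nullable symbols): S -> f; D -> Jf; D -> gf; J -> DJ; J -> gg; W -> Jf; W -> f.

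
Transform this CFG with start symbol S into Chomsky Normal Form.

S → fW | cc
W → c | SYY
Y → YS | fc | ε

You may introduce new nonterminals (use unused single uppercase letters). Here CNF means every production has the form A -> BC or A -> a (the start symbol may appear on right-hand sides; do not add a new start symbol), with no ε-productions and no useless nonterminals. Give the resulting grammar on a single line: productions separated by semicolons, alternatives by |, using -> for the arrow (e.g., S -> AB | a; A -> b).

S -> AA | BW; A -> c; B -> f; C -> YY; W -> c | AA | BW | SC | SY; Y -> AA | BA | BW | YS

Nullable: {Y}; after ε-elimination: S -> cc | fW; W -> S | c | SY | SYY; Y -> S | YS | fc.
After unit-elimination: S -> cc | fW; W -> c | SY | cc | fW | SYY; Y -> YS | cc | fW | fc.
TERM: introduce A -> c, B -> f and substitute in every rule of length ≥2.
BIN: W -> SYY becomes W -> SC, C -> YY.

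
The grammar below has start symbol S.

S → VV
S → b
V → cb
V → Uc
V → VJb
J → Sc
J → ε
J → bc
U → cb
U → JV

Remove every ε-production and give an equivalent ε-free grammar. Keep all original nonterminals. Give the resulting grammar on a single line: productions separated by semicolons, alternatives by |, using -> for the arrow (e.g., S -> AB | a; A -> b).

Nullable set: {J}.
Drop J -> ε.
U -> JV: J nullable, giving JV | V.
V -> VJb: J nullable, giving VJb | Vb.
Unchanged (no nullable symbols): S -> VV; S -> b; J -> Sc; J -> bc; U -> cb; V -> Uc; V -> cb.

S -> b | VV; J -> Sc | bc; U -> V | JV | cb; V -> Uc | Vb | cb | VJb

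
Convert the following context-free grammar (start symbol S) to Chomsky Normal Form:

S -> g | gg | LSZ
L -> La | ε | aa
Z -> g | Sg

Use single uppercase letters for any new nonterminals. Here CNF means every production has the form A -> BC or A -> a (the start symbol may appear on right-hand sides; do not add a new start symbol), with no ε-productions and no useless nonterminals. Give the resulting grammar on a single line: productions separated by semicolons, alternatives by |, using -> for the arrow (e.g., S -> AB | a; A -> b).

Nullable: {L}; after ε-elimination: S -> g | SZ | gg | LSZ; L -> a | La | aa; Z -> g | Sg.
No unit productions to eliminate.
TERM: introduce A -> a, B -> g and substitute in every rule of length ≥2.
BIN: S -> LSZ becomes S -> LC, C -> SZ.

S -> g | BB | LC | SZ; A -> a; B -> g; C -> SZ; L -> a | AA | LA; Z -> g | SB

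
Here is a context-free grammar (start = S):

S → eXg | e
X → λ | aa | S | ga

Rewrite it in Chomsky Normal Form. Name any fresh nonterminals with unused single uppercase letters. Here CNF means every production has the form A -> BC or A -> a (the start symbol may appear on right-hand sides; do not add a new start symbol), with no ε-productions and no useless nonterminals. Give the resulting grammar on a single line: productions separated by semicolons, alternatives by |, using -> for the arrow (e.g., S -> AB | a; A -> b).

Nullable: {X}; after ε-elimination: S -> e | eg | eXg; X -> S | aa | ga.
After unit-elimination: S -> e | eg | eXg; X -> e | aa | eg | ga | eXg.
TERM: introduce C -> a, A -> e, B -> g and substitute in every rule of length ≥2.
BIN: S -> AXB becomes S -> AD, D -> XB; X -> AXB becomes X -> AE, E -> XB.

S -> e | AB | AD; A -> e; B -> g; C -> a; D -> XB; E -> XB; X -> e | AB | AE | BC | CC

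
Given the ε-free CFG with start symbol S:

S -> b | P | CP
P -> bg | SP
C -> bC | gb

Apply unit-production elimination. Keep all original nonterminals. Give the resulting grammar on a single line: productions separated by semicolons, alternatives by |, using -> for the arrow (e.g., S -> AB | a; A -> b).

S -> b | CP | SP | bg; C -> bC | gb; P -> SP | bg

Unit productions: S->P.
Unit pairs (A ⇒* B via units): (S,P).
S: inherits non-unit rules of {P, S} → CP | SP | b | bg.
C: inherits non-unit rules of {C} → bC | gb.
P: inherits non-unit rules of {P} → SP | bg.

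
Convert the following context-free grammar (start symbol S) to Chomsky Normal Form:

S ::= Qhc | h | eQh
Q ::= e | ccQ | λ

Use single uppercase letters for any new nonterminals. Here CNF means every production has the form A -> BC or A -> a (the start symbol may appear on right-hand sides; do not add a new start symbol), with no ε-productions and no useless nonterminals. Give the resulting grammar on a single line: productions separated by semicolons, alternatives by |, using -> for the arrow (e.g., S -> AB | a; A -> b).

S -> h | BA | CB | CE | QF; A -> c; B -> h; C -> e; D -> AQ; E -> QB; F -> BA; Q -> e | AA | AD

Nullable: {Q}; after ε-elimination: S -> h | eh | hc | Qhc | eQh; Q -> e | cc | ccQ.
No unit productions to eliminate.
TERM: introduce A -> c, C -> e, B -> h and substitute in every rule of length ≥2.
BIN: Q -> AAQ becomes Q -> AD, D -> AQ; S -> CQB becomes S -> CE, E -> QB; S -> QBA becomes S -> QF, F -> BA.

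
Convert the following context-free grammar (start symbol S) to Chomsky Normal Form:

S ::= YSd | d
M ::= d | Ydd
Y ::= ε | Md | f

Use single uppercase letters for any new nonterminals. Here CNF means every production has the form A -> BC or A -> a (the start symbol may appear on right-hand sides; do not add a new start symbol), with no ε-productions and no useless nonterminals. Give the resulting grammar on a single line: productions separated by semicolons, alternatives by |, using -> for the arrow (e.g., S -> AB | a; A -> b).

Nullable: {Y}; after ε-elimination: S -> d | Sd | YSd; M -> d | dd | Ydd; Y -> f | Md.
No unit productions to eliminate.
TERM: introduce A -> d and substitute in every rule of length ≥2.
BIN: M -> YAA becomes M -> YB, B -> AA; S -> YSA becomes S -> YC, C -> SA.

S -> d | SA | YC; A -> d; B -> AA; C -> SA; M -> d | AA | YB; Y -> f | MA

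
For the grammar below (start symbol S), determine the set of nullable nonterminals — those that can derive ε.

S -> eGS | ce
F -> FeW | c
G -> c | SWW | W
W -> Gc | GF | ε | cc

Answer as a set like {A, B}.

Directly nullable (have an ε-rule): {W}.
G is nullable via G -> W (every symbol on the right is already known nullable).
Not nullable: F, S — each has a terminal in every rule's right-hand side or depends on a non-nullable symbol.

{G, W}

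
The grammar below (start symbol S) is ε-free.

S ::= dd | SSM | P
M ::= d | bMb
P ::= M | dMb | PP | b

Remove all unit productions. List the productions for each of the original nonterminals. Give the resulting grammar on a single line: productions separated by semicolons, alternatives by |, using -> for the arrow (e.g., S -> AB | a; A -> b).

Unit productions: P->M, S->P.
Unit pairs (A ⇒* B via units): (P,M), (S,M), (S,P).
S: inherits non-unit rules of {M, P, S} → PP | SSM | b | bMb | d | dMb | dd.
M: inherits non-unit rules of {M} → bMb | d.
P: inherits non-unit rules of {M, P} → PP | b | bMb | d | dMb.

S -> b | d | PP | dd | SSM | bMb | dMb; M -> d | bMb; P -> b | d | PP | bMb | dMb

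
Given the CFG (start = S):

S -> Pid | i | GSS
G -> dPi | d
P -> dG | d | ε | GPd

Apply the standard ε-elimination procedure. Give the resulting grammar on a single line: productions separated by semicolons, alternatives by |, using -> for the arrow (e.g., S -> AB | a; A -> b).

S -> i | id | GSS | Pid; G -> d | di | dPi; P -> d | Gd | dG | GPd

Nullable set: {P}.
S -> Pid: P nullable, giving Pid | id.
G -> dPi: P nullable, giving dPi | di.
Drop P -> ε.
P -> GPd: P nullable, giving GPd | Gd.
Unchanged (no nullable symbols): S -> GSS; S -> i; G -> d; P -> d; P -> dG.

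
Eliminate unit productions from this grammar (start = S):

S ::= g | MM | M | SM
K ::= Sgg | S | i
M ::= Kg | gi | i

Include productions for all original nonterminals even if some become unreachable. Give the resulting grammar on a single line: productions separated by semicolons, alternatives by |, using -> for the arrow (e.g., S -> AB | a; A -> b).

S -> g | i | Kg | MM | SM | gi; K -> g | i | Kg | MM | SM | gi | Sgg; M -> i | Kg | gi

Unit productions: K->S, S->M.
Unit pairs (A ⇒* B via units): (K,M), (K,S), (S,M).
S: inherits non-unit rules of {M, S} → Kg | MM | SM | g | gi | i.
K: inherits non-unit rules of {K, M, S} → Kg | MM | SM | Sgg | g | gi | i.
M: inherits non-unit rules of {M} → Kg | gi | i.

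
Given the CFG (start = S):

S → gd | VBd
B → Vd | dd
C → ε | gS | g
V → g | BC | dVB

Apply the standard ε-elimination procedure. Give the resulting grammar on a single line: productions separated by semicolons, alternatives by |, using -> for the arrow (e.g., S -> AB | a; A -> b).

S -> gd | VBd; B -> Vd | dd; C -> g | gS; V -> B | g | BC | dVB

Nullable set: {C}.
Drop C -> ε.
V -> BC: C nullable, giving B | BC.
Unchanged (no nullable symbols): S -> VBd; S -> gd; B -> Vd; B -> dd; C -> g; C -> gS; V -> dVB; V -> g.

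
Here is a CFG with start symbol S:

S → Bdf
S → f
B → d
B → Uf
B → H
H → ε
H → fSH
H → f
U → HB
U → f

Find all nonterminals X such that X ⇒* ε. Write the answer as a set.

Directly nullable (have an ε-rule): {H}.
B is nullable via B -> H (every symbol on the right is already known nullable).
U is nullable via U -> HB (every symbol on the right is already known nullable).
Not nullable: S — each has a terminal in every rule's right-hand side or depends on a non-nullable symbol.

{B, H, U}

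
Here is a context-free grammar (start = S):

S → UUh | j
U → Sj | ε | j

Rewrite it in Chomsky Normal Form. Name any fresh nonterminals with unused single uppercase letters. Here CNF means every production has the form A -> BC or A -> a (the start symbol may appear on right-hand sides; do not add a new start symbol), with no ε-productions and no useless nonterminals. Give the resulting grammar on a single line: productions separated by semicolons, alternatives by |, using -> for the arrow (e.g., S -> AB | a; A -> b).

S -> h | j | UA | UC; A -> h; B -> j; C -> UA; U -> j | SB

Nullable: {U}; after ε-elimination: S -> h | j | Uh | UUh; U -> j | Sj.
No unit productions to eliminate.
TERM: introduce A -> h, B -> j and substitute in every rule of length ≥2.
BIN: S -> UUA becomes S -> UC, C -> UA.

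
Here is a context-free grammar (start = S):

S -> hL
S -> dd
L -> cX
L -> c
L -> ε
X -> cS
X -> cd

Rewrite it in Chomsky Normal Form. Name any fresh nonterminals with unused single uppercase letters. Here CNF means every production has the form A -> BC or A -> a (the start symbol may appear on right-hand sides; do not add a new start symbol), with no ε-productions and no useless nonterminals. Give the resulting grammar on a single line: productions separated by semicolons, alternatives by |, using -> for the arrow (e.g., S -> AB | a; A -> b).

S -> h | BB | CL; A -> c; B -> d; C -> h; L -> c | AX; X -> AB | AS

Nullable: {L}; after ε-elimination: S -> h | dd | hL; L -> c | cX; X -> cS | cd.
No unit productions to eliminate.
TERM: introduce A -> c, B -> d, C -> h and substitute in every rule of length ≥2.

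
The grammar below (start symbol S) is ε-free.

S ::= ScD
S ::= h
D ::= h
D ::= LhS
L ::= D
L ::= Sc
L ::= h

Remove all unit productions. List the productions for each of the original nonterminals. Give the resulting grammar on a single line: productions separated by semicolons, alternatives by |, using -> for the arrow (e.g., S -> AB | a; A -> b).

S -> h | ScD; D -> h | LhS; L -> h | Sc | LhS

Unit productions: L->D.
Unit pairs (A ⇒* B via units): (L,D).
S: inherits non-unit rules of {S} → ScD | h.
D: inherits non-unit rules of {D} → LhS | h.
L: inherits non-unit rules of {D, L} → LhS | Sc | h.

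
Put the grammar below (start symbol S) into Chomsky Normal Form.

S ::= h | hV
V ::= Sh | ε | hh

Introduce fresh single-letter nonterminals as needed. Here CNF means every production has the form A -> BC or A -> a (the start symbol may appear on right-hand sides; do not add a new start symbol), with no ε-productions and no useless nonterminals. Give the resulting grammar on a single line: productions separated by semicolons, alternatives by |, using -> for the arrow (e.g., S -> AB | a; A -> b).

S -> h | AV; A -> h; V -> AA | SA

Nullable: {V}; after ε-elimination: S -> h | hV; V -> Sh | hh.
No unit productions to eliminate.
TERM: introduce A -> h and substitute in every rule of length ≥2.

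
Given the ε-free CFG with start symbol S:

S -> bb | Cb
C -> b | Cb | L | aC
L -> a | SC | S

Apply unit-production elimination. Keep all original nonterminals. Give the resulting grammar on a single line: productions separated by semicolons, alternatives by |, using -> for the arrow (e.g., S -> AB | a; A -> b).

S -> Cb | bb; C -> a | b | Cb | SC | aC | bb; L -> a | Cb | SC | bb

Unit productions: C->L, L->S.
Unit pairs (A ⇒* B via units): (C,L), (C,S), (L,S).
S: inherits non-unit rules of {S} → Cb | bb.
C: inherits non-unit rules of {C, L, S} → Cb | SC | a | aC | b | bb.
L: inherits non-unit rules of {L, S} → Cb | SC | a | bb.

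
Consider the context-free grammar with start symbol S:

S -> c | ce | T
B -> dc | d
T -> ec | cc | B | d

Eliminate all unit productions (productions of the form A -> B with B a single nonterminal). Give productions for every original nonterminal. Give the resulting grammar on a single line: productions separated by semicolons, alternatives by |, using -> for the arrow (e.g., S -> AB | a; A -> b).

S -> c | d | cc | ce | dc | ec; B -> d | dc; T -> d | cc | dc | ec

Unit productions: S->T, T->B.
Unit pairs (A ⇒* B via units): (S,B), (S,T), (T,B).
S: inherits non-unit rules of {B, S, T} → c | cc | ce | d | dc | ec.
B: inherits non-unit rules of {B} → d | dc.
T: inherits non-unit rules of {B, T} → cc | d | dc | ec.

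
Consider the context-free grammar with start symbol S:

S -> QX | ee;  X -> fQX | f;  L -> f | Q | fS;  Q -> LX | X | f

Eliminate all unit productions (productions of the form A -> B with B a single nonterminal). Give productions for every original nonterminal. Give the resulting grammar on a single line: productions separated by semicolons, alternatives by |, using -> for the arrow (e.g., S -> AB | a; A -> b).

Unit productions: L->Q, Q->X.
Unit pairs (A ⇒* B via units): (L,Q), (L,X), (Q,X).
S: inherits non-unit rules of {S} → QX | ee.
L: inherits non-unit rules of {L, Q, X} → LX | f | fQX | fS.
Q: inherits non-unit rules of {Q, X} → LX | f | fQX.
X: inherits non-unit rules of {X} → f | fQX.

S -> QX | ee; L -> f | LX | fS | fQX; Q -> f | LX | fQX; X -> f | fQX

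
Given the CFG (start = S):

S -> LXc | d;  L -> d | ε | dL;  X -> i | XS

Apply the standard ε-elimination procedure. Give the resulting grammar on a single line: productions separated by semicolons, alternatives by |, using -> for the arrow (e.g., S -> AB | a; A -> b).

S -> d | Xc | LXc; L -> d | dL; X -> i | XS

Nullable set: {L}.
S -> LXc: L nullable, giving LXc | Xc.
Drop L -> ε.
L -> dL: L nullable, giving d | dL.
Unchanged (no nullable symbols): S -> d; L -> d; X -> XS; X -> i.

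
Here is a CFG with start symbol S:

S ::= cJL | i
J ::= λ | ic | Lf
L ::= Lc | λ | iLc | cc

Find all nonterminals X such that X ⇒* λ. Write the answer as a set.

Directly nullable (have an ε-rule): {J, L}.
Not nullable: S — each has a terminal in every rule's right-hand side or depends on a non-nullable symbol.

{J, L}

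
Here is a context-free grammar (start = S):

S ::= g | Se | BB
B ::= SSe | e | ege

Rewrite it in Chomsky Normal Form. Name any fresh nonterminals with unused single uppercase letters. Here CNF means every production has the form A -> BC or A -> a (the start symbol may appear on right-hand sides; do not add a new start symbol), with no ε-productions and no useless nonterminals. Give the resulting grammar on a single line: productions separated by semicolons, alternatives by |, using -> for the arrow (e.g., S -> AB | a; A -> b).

S -> g | BB | SA; A -> e; B -> e | AD | SE; C -> g; D -> CA; E -> SA

No ε-productions.
No unit productions to eliminate.
TERM: introduce A -> e, C -> g and substitute in every rule of length ≥2.
BIN: B -> ACA becomes B -> AD, D -> CA; B -> SSA becomes B -> SE, E -> SA.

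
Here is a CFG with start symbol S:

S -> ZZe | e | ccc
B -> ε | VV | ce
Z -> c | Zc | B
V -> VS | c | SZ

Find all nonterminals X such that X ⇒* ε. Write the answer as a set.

{B, Z}

Directly nullable (have an ε-rule): {B}.
Z is nullable via Z -> B (every symbol on the right is already known nullable).
Not nullable: S, V — each has a terminal in every rule's right-hand side or depends on a non-nullable symbol.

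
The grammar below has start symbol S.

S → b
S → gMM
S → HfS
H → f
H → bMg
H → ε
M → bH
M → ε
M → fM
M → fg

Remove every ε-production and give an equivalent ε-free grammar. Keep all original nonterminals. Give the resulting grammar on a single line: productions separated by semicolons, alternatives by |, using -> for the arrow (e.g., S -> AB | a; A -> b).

Nullable set: {H, M}.
S -> HfS: H nullable, giving HfS | fS.
S -> gMM: M, M nullable, giving g | gM | gMM.
Drop H -> ε.
H -> bMg: M nullable, giving bMg | bg.
Drop M -> ε.
M -> bH: H nullable, giving b | bH.
M -> fM: M nullable, giving f | fM.
Unchanged (no nullable symbols): S -> b; H -> f; M -> fg.

S -> b | g | fS | gM | HfS | gMM; H -> f | bg | bMg; M -> b | f | bH | fM | fg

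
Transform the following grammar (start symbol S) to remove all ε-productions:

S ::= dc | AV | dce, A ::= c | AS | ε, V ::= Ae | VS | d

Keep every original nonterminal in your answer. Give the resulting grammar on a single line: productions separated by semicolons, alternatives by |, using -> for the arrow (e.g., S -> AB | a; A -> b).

S -> V | AV | dc | dce; A -> S | c | AS; V -> d | e | Ae | VS

Nullable set: {A}.
S -> AV: A nullable, giving AV | V.
Drop A -> ε.
A -> AS: A nullable, giving AS | S.
V -> Ae: A nullable, giving Ae | e.
Unchanged (no nullable symbols): S -> dc; S -> dce; A -> c; V -> VS; V -> d.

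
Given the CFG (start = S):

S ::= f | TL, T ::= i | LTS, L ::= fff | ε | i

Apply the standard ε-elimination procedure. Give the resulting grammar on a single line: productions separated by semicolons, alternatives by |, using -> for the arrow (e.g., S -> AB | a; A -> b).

Nullable set: {L}.
S -> TL: L nullable, giving T | TL.
Drop L -> ε.
T -> LTS: L nullable, giving LTS | TS.
Unchanged (no nullable symbols): S -> f; L -> fff; L -> i; T -> i.

S -> T | f | TL; L -> i | fff; T -> i | TS | LTS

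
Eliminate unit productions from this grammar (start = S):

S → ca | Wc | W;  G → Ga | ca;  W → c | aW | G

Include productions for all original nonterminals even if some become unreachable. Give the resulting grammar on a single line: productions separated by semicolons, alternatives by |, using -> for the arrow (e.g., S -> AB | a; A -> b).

S -> c | Ga | Wc | aW | ca; G -> Ga | ca; W -> c | Ga | aW | ca

Unit productions: S->W, W->G.
Unit pairs (A ⇒* B via units): (S,G), (S,W), (W,G).
S: inherits non-unit rules of {G, S, W} → Ga | Wc | aW | c | ca.
G: inherits non-unit rules of {G} → Ga | ca.
W: inherits non-unit rules of {G, W} → Ga | aW | c | ca.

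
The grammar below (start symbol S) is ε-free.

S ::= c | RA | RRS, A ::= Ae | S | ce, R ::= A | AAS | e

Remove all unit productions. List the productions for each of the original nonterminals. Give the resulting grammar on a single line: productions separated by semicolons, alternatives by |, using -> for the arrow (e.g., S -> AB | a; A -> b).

Unit productions: A->S, R->A.
Unit pairs (A ⇒* B via units): (A,S), (R,A), (R,S).
S: inherits non-unit rules of {S} → RA | RRS | c.
A: inherits non-unit rules of {A, S} → Ae | RA | RRS | c | ce.
R: inherits non-unit rules of {A, R, S} → AAS | Ae | RA | RRS | c | ce | e.

S -> c | RA | RRS; A -> c | Ae | RA | ce | RRS; R -> c | e | Ae | RA | ce | AAS | RRS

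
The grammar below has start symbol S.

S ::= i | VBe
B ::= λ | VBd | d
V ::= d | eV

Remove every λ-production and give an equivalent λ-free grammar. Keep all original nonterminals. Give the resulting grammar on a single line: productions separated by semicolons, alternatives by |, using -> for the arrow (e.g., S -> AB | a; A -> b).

S -> i | Ve | VBe; B -> d | Vd | VBd; V -> d | eV

Nullable set: {B}.
S -> VBe: B nullable, giving VBe | Ve.
Drop B -> λ.
B -> VBd: B nullable, giving VBd | Vd.
Unchanged (no nullable symbols): S -> i; B -> d; V -> d; V -> eV.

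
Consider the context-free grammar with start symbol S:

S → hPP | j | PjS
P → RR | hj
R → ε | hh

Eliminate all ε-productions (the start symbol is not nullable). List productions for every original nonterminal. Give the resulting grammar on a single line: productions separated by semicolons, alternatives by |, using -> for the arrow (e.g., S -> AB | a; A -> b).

S -> h | j | hP | jS | PjS | hPP; P -> R | RR | hj; R -> hh

Nullable set: {P, R}.
S -> PjS: P nullable, giving PjS | jS.
S -> hPP: P, P nullable, giving h | hP | hPP.
P -> RR: R, R nullable, giving R | RR.
Drop R -> ε.
Unchanged (no nullable symbols): S -> j; P -> hj; R -> hh.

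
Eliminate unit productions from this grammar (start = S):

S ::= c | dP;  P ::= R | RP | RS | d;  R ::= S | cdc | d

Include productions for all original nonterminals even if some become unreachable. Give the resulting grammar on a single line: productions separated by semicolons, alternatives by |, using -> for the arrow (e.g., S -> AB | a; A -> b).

S -> c | dP; P -> c | d | RP | RS | dP | cdc; R -> c | d | dP | cdc

Unit productions: P->R, R->S.
Unit pairs (A ⇒* B via units): (P,R), (P,S), (R,S).
S: inherits non-unit rules of {S} → c | dP.
P: inherits non-unit rules of {P, R, S} → RP | RS | c | cdc | d | dP.
R: inherits non-unit rules of {R, S} → c | cdc | d | dP.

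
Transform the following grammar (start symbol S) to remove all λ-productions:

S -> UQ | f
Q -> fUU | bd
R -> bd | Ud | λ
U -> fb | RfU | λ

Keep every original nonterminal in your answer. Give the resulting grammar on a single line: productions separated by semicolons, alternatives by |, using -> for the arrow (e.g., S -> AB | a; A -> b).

S -> Q | f | UQ; Q -> f | bd | fU | fUU; R -> d | Ud | bd; U -> f | Rf | fU | fb | RfU

Nullable set: {R, U}.
S -> UQ: U nullable, giving Q | UQ.
Q -> fUU: U, U nullable, giving f | fU | fUU.
Drop R -> λ.
R -> Ud: U nullable, giving Ud | d.
Drop U -> λ.
U -> RfU: R, U nullable, giving Rf | RfU | f | fU.
Unchanged (no nullable symbols): S -> f; Q -> bd; R -> bd; U -> fb.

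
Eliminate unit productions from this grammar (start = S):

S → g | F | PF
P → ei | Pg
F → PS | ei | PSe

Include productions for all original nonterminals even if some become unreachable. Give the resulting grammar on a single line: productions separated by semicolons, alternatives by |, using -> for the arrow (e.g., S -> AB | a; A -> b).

S -> g | PF | PS | ei | PSe; F -> PS | ei | PSe; P -> Pg | ei

Unit productions: S->F.
Unit pairs (A ⇒* B via units): (S,F).
S: inherits non-unit rules of {F, S} → PF | PS | PSe | ei | g.
F: inherits non-unit rules of {F} → PS | PSe | ei.
P: inherits non-unit rules of {P} → Pg | ei.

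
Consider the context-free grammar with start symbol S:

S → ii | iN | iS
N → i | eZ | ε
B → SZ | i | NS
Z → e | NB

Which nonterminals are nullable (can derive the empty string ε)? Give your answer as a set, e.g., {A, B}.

{N}

Directly nullable (have an ε-rule): {N}.
Not nullable: B, S, Z — each has a terminal in every rule's right-hand side or depends on a non-nullable symbol.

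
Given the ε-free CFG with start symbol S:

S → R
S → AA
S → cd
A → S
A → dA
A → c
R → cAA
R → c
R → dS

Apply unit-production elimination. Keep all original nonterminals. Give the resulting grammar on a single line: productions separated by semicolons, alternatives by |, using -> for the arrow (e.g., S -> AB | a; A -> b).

S -> c | AA | cd | dS | cAA; A -> c | AA | cd | dA | dS | cAA; R -> c | dS | cAA

Unit productions: A->S, S->R.
Unit pairs (A ⇒* B via units): (A,R), (A,S), (S,R).
S: inherits non-unit rules of {R, S} → AA | c | cAA | cd | dS.
A: inherits non-unit rules of {A, R, S} → AA | c | cAA | cd | dA | dS.
R: inherits non-unit rules of {R} → c | cAA | dS.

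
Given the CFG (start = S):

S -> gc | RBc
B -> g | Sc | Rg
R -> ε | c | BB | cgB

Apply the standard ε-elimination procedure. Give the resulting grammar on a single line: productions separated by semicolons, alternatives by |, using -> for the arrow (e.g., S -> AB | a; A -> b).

Nullable set: {R}.
S -> RBc: R nullable, giving Bc | RBc.
B -> Rg: R nullable, giving Rg | g.
Drop R -> ε.
Unchanged (no nullable symbols): S -> gc; B -> Sc; B -> g; R -> BB; R -> c; R -> cgB.

S -> Bc | gc | RBc; B -> g | Rg | Sc; R -> c | BB | cgB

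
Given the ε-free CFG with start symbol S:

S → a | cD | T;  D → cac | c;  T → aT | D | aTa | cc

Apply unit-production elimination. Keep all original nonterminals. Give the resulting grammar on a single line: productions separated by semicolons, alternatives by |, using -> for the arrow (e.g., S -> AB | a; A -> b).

S -> a | c | aT | cD | cc | aTa | cac; D -> c | cac; T -> c | aT | cc | aTa | cac

Unit productions: S->T, T->D.
Unit pairs (A ⇒* B via units): (S,D), (S,T), (T,D).
S: inherits non-unit rules of {D, S, T} → a | aT | aTa | c | cD | cac | cc.
D: inherits non-unit rules of {D} → c | cac.
T: inherits non-unit rules of {D, T} → aT | aTa | c | cac | cc.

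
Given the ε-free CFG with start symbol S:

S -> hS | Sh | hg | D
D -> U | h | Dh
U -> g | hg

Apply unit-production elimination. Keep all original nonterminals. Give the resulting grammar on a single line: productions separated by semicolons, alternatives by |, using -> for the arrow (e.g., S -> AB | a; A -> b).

Unit productions: D->U, S->D.
Unit pairs (A ⇒* B via units): (D,U), (S,D), (S,U).
S: inherits non-unit rules of {D, S, U} → Dh | Sh | g | h | hS | hg.
D: inherits non-unit rules of {D, U} → Dh | g | h | hg.
U: inherits non-unit rules of {U} → g | hg.

S -> g | h | Dh | Sh | hS | hg; D -> g | h | Dh | hg; U -> g | hg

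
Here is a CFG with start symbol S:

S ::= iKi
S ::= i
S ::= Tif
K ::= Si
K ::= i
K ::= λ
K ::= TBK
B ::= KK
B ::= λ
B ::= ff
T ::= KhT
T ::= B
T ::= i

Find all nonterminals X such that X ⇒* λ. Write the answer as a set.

Directly nullable (have an ε-rule): {B, K}.
T is nullable via T -> B (every symbol on the right is already known nullable).
Not nullable: S — each has a terminal in every rule's right-hand side or depends on a non-nullable symbol.

{B, K, T}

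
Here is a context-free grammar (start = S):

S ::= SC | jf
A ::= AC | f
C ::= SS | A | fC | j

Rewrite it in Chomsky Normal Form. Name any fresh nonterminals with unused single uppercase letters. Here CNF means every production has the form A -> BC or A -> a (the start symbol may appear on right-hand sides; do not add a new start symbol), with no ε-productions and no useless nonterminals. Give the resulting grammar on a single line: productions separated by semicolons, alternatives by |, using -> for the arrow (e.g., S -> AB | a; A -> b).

No ε-productions.
After unit-elimination: S -> SC | jf; A -> f | AC; C -> f | j | AC | SS | fC.
TERM: introduce B -> f, D -> j and substitute in every rule of length ≥2.

S -> DB | SC; A -> f | AC; B -> f; C -> f | j | AC | BC | SS; D -> j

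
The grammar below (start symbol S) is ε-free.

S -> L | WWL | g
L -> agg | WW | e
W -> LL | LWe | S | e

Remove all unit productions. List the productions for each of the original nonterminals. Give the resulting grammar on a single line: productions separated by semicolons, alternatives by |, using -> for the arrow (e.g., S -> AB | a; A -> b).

Unit productions: S->L, W->S.
Unit pairs (A ⇒* B via units): (S,L), (W,L), (W,S).
S: inherits non-unit rules of {L, S} → WW | WWL | agg | e | g.
L: inherits non-unit rules of {L} → WW | agg | e.
W: inherits non-unit rules of {L, S, W} → LL | LWe | WW | WWL | agg | e | g.

S -> e | g | WW | WWL | agg; L -> e | WW | agg; W -> e | g | LL | WW | LWe | WWL | agg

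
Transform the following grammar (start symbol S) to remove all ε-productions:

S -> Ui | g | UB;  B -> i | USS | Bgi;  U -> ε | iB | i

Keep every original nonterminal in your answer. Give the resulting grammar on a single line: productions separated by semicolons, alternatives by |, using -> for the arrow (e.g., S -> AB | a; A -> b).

Nullable set: {U}.
S -> UB: U nullable, giving B | UB.
S -> Ui: U nullable, giving Ui | i.
B -> USS: U nullable, giving SS | USS.
Drop U -> ε.
Unchanged (no nullable symbols): S -> g; B -> Bgi; B -> i; U -> i; U -> iB.

S -> B | g | i | UB | Ui; B -> i | SS | Bgi | USS; U -> i | iB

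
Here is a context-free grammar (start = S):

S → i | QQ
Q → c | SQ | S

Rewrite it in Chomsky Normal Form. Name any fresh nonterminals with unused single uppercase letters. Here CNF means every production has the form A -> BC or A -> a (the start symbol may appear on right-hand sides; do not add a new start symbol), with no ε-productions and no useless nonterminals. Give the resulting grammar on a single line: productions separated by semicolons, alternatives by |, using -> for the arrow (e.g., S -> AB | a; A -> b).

No ε-productions.
After unit-elimination: S -> i | QQ; Q -> c | i | QQ | SQ.

S -> i | QQ; Q -> c | i | QQ | SQ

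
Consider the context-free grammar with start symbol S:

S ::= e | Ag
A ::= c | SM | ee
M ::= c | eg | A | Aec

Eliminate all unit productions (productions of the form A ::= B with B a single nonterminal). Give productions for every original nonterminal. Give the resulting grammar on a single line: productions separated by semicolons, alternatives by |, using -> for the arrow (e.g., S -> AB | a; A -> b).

S -> e | Ag; A -> c | SM | ee; M -> c | SM | ee | eg | Aec

Unit productions: M->A.
Unit pairs (A ⇒* B via units): (M,A).
S: inherits non-unit rules of {S} → Ag | e.
A: inherits non-unit rules of {A} → SM | c | ee.
M: inherits non-unit rules of {A, M} → Aec | SM | c | ee | eg.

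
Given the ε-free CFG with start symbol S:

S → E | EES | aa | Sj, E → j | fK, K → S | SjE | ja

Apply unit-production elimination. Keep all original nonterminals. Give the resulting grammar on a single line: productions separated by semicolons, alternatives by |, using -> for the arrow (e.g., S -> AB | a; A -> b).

Unit productions: K->S, S->E.
Unit pairs (A ⇒* B via units): (K,E), (K,S), (S,E).
S: inherits non-unit rules of {E, S} → EES | Sj | aa | fK | j.
E: inherits non-unit rules of {E} → fK | j.
K: inherits non-unit rules of {E, K, S} → EES | Sj | SjE | aa | fK | j | ja.

S -> j | Sj | aa | fK | EES; E -> j | fK; K -> j | Sj | aa | fK | ja | EES | SjE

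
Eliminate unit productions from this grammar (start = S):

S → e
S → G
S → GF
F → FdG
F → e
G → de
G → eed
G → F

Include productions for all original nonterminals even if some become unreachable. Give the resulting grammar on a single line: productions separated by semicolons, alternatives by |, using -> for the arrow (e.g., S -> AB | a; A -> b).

Unit productions: G->F, S->G.
Unit pairs (A ⇒* B via units): (G,F), (S,F), (S,G).
S: inherits non-unit rules of {F, G, S} → FdG | GF | de | e | eed.
F: inherits non-unit rules of {F} → FdG | e.
G: inherits non-unit rules of {F, G} → FdG | de | e | eed.

S -> e | GF | de | FdG | eed; F -> e | FdG; G -> e | de | FdG | eed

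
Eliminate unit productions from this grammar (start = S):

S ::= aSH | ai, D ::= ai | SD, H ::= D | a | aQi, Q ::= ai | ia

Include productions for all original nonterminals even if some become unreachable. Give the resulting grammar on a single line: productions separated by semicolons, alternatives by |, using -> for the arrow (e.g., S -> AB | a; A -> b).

Unit productions: H->D.
Unit pairs (A ⇒* B via units): (H,D).
S: inherits non-unit rules of {S} → aSH | ai.
D: inherits non-unit rules of {D} → SD | ai.
H: inherits non-unit rules of {D, H} → SD | a | aQi | ai.
Q: inherits non-unit rules of {Q} → ai | ia.

S -> ai | aSH; D -> SD | ai; H -> a | SD | ai | aQi; Q -> ai | ia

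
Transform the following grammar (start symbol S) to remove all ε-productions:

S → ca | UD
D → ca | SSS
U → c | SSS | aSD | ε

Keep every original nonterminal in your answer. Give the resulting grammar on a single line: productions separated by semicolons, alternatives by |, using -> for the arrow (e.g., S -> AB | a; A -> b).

Nullable set: {U}.
S -> UD: U nullable, giving D | UD.
Drop U -> ε.
Unchanged (no nullable symbols): S -> ca; D -> SSS; D -> ca; U -> SSS; U -> aSD; U -> c.

S -> D | UD | ca; D -> ca | SSS; U -> c | SSS | aSD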